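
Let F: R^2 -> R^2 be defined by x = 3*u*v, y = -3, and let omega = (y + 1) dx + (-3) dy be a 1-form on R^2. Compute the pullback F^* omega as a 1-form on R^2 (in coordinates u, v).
F^* omega = (-6*v) du + (-6*u) dv

Using F^*(f dg) = (f ∘ F) d(g ∘ F), substitute each coordinate x_i by F_i(u, v) in f_i, and replace dx_i by d F_i = (∂F_i/∂u) du + (∂F_i/∂v) dv.
  For the x component: f_1(F) = -2; d F_1 = (3*v) du + (3*u) dv
  For the y component: f_2(F) = -3; d F_2 = (0) du + (0) dv
Combining and collecting du, dv coefficients:
  coeff of du: -6*v
  coeff of dv: -6*u
F^* omega = (-6*v) du + (-6*u) dv.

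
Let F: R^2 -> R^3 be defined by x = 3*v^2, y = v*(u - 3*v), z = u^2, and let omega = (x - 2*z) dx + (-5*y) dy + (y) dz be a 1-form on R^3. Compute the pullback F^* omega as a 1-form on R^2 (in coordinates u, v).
F^* omega = (v*(2*u^2 - 11*u*v + 15*v^2)) du + (v*(-17*u^2 + 45*u*v - 72*v^2)) dv

Using F^*(f dg) = (f ∘ F) d(g ∘ F), substitute each coordinate x_i by F_i(u, v) in f_i, and replace dx_i by d F_i = (∂F_i/∂u) du + (∂F_i/∂v) dv.
  For the x component: f_1(F) = -2*u^2 + 3*v^2; d F_1 = (0) du + (6*v) dv
  For the y component: f_2(F) = 5*v*(-u + 3*v); d F_2 = (v) du + (u - 6*v) dv
  For the z component: f_3(F) = v*(u - 3*v); d F_3 = (2*u) du + (0) dv
Combining and collecting du, dv coefficients:
  coeff of du: v*(2*u^2 - 11*u*v + 15*v^2)
  coeff of dv: v*(-17*u^2 + 45*u*v - 72*v^2)
F^* omega = (v*(2*u^2 - 11*u*v + 15*v^2)) du + (v*(-17*u^2 + 45*u*v - 72*v^2)) dv.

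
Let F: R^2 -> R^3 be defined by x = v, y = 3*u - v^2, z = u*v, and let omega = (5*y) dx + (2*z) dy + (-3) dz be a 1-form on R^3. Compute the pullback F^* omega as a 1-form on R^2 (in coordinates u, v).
F^* omega = (3*v*(2*u - 1)) du + (-4*u*v^2 + 12*u - 5*v^2) dv

Using F^*(f dg) = (f ∘ F) d(g ∘ F), substitute each coordinate x_i by F_i(u, v) in f_i, and replace dx_i by d F_i = (∂F_i/∂u) du + (∂F_i/∂v) dv.
  For the x component: f_1(F) = 15*u - 5*v^2; d F_1 = (0) du + (1) dv
  For the y component: f_2(F) = 2*u*v; d F_2 = (3) du + (-2*v) dv
  For the z component: f_3(F) = -3; d F_3 = (v) du + (u) dv
Combining and collecting du, dv coefficients:
  coeff of du: 3*v*(2*u - 1)
  coeff of dv: -4*u*v^2 + 12*u - 5*v^2
F^* omega = (3*v*(2*u - 1)) du + (-4*u*v^2 + 12*u - 5*v^2) dv.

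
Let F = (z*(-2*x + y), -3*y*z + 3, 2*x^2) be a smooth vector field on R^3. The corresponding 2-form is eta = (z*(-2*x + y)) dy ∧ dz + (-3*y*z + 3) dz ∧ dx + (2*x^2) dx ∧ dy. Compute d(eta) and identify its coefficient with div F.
d(eta) = (-5*z) dx ∧ dy ∧ dz; div F = -5*z

For a 2-form in R^3 of the form above, applying d gives a 3-form with coefficient ∂P/∂x + ∂Q/∂y + ∂R/∂z:
  ∂P/∂x = -2*z
  ∂Q/∂y = -3*z
  ∂R/∂z = 0
Sum = -5*z, which is exactly div F.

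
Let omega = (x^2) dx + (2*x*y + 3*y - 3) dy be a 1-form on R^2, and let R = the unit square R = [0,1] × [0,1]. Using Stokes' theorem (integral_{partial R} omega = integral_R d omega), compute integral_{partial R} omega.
integral_(partial R) omega = 1

Stokes: integral_partial_R omega = integral_R d omega with d omega = (∂Q/∂x - ∂P/∂y) dx ∧ dy.
  ∂Q/∂x = 2*y
  ∂P/∂y = 0
  integrand = ∂Q/∂x - ∂P/∂y = 2*y.
Integrating over R: integral_0^1 integral_0^1 (2*y) dx dy = 1.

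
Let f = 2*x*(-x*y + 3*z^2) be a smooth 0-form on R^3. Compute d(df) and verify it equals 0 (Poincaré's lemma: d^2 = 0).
d(df) = 0

Step 1: df = sum_i (∂f/∂x_i) dx_i = (-4*x*y + 6*z^2) dx + (-2*x^2) dy + (12*x*z) dz.
Step 2: Apply d again. Using the 1-form formula, the coefficient of dx ∧ dy in d(df) is ∂^2 f/∂x ∂y - ∂^2 f/∂y ∂x = (-4*x) - (-4*x) = 0 (equality of mixed partials for smooth f).
Similarly for dx ∧ dz and dy ∧ dz — all coefficients vanish. So d(df) = 0.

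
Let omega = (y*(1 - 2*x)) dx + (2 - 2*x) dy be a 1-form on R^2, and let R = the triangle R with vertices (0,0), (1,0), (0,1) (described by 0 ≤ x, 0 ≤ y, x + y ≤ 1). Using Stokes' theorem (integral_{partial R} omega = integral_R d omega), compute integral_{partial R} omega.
integral_(partial R) omega = -7/6

Stokes: integral_partial_R omega = integral_R d omega with d omega = (∂Q/∂x - ∂P/∂y) dx ∧ dy.
  ∂Q/∂x = -2
  ∂P/∂y = 1 - 2*x
  integrand = ∂Q/∂x - ∂P/∂y = 2*x - 3.
Integrating over R: integral_0^1 integral_0^{1-x} (2*x - 3) dy dx = -7/6.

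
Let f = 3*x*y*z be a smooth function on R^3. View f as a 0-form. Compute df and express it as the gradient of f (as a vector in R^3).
df = (3*y*z) dx + (3*x*z) dy + (3*x*y) dz; grad f = (3*y*z, 3*x*z, 3*x*y)

For a 0-form f, d f = (∂f/∂x) dx + (∂f/∂y) dy + (∂f/∂z) dz. The components of the vector representation are exactly the entries of grad f in Cartesian coordinates:
  ∂f/∂x = 3*y*z
  ∂f/∂y = 3*x*z
  ∂f/∂z = 3*x*y.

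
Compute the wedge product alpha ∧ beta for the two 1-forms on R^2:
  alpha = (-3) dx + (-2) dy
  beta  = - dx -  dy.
alpha ∧ beta = (1) dx ∧ dy

Distribute the wedge, using dx_i ∧ dx_j = -dx_j ∧ dx_i and dx_i ∧ dx_i = 0. For each pair (i, j) with i < j, the coefficient of dx_i ∧ dx_j in alpha ∧ beta is (alpha_i * beta_j - alpha_j * beta_i). Collecting: alpha ∧ beta = (1) dx ∧ dy.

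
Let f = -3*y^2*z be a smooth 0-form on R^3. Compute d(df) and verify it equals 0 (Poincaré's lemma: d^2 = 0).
d(df) = 0

Step 1: df = sum_i (∂f/∂x_i) dx_i = (0) dx + (-6*y*z) dy + (-3*y^2) dz.
Step 2: Apply d again. Using the 1-form formula, the coefficient of dx ∧ dy in d(df) is ∂^2 f/∂x ∂y - ∂^2 f/∂y ∂x = (0) - (0) = 0 (equality of mixed partials for smooth f).
Similarly for dx ∧ dz and dy ∧ dz — all coefficients vanish. So d(df) = 0.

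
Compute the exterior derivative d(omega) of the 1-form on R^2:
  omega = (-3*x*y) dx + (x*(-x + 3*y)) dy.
d(omega) = (x + 3*y) dx ∧ dy

For a 1-form omega = sum_i f_i dx_i, the exterior derivative is
  d(omega) = sum_{i < j} (∂f_j/∂x_i - ∂f_i/∂x_j) dx_i ∧ dx_j.
  coefficient of dx ∧ dy: ∂f_2/∂x - ∂f_1/∂y = ∂(x*(-x + 3*y))/∂x - ∂(-3*x*y)/∂y = x + 3*y
Assembling: d(omega) = (x + 3*y) dx ∧ dy.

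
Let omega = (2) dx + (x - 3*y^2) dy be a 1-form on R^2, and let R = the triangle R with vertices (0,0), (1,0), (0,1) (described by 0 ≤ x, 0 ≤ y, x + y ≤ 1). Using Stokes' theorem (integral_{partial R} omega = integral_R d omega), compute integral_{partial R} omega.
integral_(partial R) omega = 1/2

Stokes: integral_partial_R omega = integral_R d omega with d omega = (∂Q/∂x - ∂P/∂y) dx ∧ dy.
  ∂Q/∂x = 1
  ∂P/∂y = 0
  integrand = ∂Q/∂x - ∂P/∂y = 1.
Integrating over R: integral_0^1 integral_0^{1-x} (1) dy dx = 1/2.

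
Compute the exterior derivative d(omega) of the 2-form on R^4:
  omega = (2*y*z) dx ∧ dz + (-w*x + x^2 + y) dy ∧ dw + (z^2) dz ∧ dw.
d(omega) = (-2*z) dx ∧ dy ∧ dz + (-w + 2*x) dx ∧ dy ∧ dw

For a 2-form omega = sum_{i<j} g_{ij} dx_i ∧ dx_j, the exterior derivative is
  d(omega) = sum_{i<j} d(g_{ij}) ∧ dx_i ∧ dx_j = sum_{i<j, k} (∂g_{ij}/∂x_k) dx_k ∧ dx_i ∧ dx_j.
Expand each term, using dx_k ∧ dx_i ∧ dx_j = sgn(permutation) dx_{(a)} ∧ dx_{(b)} ∧ dx_{(c)} with (a < b < c) sorted:
  d(2*y*z) includes (∂/∂y)(2*y*z) dy = (2*z) dy, which multiplied by dx ∧ dz gives (-2*z) dx ∧ dy ∧ dz
  d(-w*x + x^2 + y) includes (∂/∂x)(-w*x + x^2 + y) dx = (-w + 2*x) dx, which multiplied by dy ∧ dw gives (-w + 2*x) dx ∧ dy ∧ dw
Collecting like 3-forms: d(omega) = (-2*z) dx ∧ dy ∧ dz + (-w + 2*x) dx ∧ dy ∧ dw.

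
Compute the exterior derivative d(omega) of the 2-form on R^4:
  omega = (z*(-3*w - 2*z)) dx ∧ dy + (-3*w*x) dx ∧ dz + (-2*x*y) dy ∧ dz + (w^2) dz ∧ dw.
d(omega) = (-3*w - 2*y - 4*z) dx ∧ dy ∧ dz + (-3*z) dx ∧ dy ∧ dw + (-3*x) dx ∧ dz ∧ dw

For a 2-form omega = sum_{i<j} g_{ij} dx_i ∧ dx_j, the exterior derivative is
  d(omega) = sum_{i<j} d(g_{ij}) ∧ dx_i ∧ dx_j = sum_{i<j, k} (∂g_{ij}/∂x_k) dx_k ∧ dx_i ∧ dx_j.
Expand each term, using dx_k ∧ dx_i ∧ dx_j = sgn(permutation) dx_{(a)} ∧ dx_{(b)} ∧ dx_{(c)} with (a < b < c) sorted:
  d(z*(-3*w - 2*z)) includes (∂/∂z)(z*(-3*w - 2*z)) dz = (-3*w - 4*z) dz, which multiplied by dx ∧ dy gives (-3*w - 4*z) dx ∧ dy ∧ dz
  d(z*(-3*w - 2*z)) includes (∂/∂w)(z*(-3*w - 2*z)) dw = (-3*z) dw, which multiplied by dx ∧ dy gives (-3*z) dx ∧ dy ∧ dw
  d(-3*w*x) includes (∂/∂w)(-3*w*x) dw = (-3*x) dw, which multiplied by dx ∧ dz gives (-3*x) dx ∧ dz ∧ dw
  d(-2*x*y) includes (∂/∂x)(-2*x*y) dx = (-2*y) dx, which multiplied by dy ∧ dz gives (-2*y) dx ∧ dy ∧ dz
Collecting like 3-forms: d(omega) = (-3*w - 2*y - 4*z) dx ∧ dy ∧ dz + (-3*z) dx ∧ dy ∧ dw + (-3*x) dx ∧ dz ∧ dw.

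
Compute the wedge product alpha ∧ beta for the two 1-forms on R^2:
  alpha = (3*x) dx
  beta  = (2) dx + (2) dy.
alpha ∧ beta = (6*x) dx ∧ dy

Distribute the wedge, using dx_i ∧ dx_j = -dx_j ∧ dx_i and dx_i ∧ dx_i = 0. For each pair (i, j) with i < j, the coefficient of dx_i ∧ dx_j in alpha ∧ beta is (alpha_i * beta_j - alpha_j * beta_i). Collecting: alpha ∧ beta = (6*x) dx ∧ dy.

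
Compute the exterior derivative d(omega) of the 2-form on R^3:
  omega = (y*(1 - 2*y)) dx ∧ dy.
d(omega) = 0

For a 2-form omega = sum_{i<j} g_{ij} dx_i ∧ dx_j, the exterior derivative is
  d(omega) = sum_{i<j} d(g_{ij}) ∧ dx_i ∧ dx_j = sum_{i<j, k} (∂g_{ij}/∂x_k) dx_k ∧ dx_i ∧ dx_j.
Expand each term, using dx_k ∧ dx_i ∧ dx_j = sgn(permutation) dx_{(a)} ∧ dx_{(b)} ∧ dx_{(c)} with (a < b < c) sorted:

Collecting like 3-forms: d(omega) = 0.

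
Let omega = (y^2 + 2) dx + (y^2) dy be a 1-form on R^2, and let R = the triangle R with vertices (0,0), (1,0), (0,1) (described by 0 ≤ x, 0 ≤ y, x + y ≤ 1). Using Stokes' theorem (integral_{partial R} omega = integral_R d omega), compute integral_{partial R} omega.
integral_(partial R) omega = -1/3

Stokes: integral_partial_R omega = integral_R d omega with d omega = (∂Q/∂x - ∂P/∂y) dx ∧ dy.
  ∂Q/∂x = 0
  ∂P/∂y = 2*y
  integrand = ∂Q/∂x - ∂P/∂y = -2*y.
Integrating over R: integral_0^1 integral_0^{1-x} (-2*y) dy dx = -1/3.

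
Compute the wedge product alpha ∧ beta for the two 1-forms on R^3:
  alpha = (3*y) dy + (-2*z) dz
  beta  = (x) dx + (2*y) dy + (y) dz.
alpha ∧ beta = (-3*x*y) dx ∧ dy + (y*(3*y + 4*z)) dy ∧ dz + (2*x*z) dx ∧ dz

Distribute the wedge, using dx_i ∧ dx_j = -dx_j ∧ dx_i and dx_i ∧ dx_i = 0. For each pair (i, j) with i < j, the coefficient of dx_i ∧ dx_j in alpha ∧ beta is (alpha_i * beta_j - alpha_j * beta_i). Collecting: alpha ∧ beta = (-3*x*y) dx ∧ dy + (y*(3*y + 4*z)) dy ∧ dz + (2*x*z) dx ∧ dz.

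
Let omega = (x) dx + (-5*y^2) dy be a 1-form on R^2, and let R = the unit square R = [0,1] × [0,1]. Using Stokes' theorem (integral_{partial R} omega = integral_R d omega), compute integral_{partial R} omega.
integral_(partial R) omega = 0

Stokes: integral_partial_R omega = integral_R d omega with d omega = (∂Q/∂x - ∂P/∂y) dx ∧ dy.
  ∂Q/∂x = 0
  ∂P/∂y = 0
  integrand = ∂Q/∂x - ∂P/∂y = 0.
Integrating over R: integral_0^1 integral_0^1 (0) dx dy = 0.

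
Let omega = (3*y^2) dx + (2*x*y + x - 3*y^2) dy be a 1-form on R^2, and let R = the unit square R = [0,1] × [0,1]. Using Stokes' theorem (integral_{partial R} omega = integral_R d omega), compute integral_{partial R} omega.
integral_(partial R) omega = -1

Stokes: integral_partial_R omega = integral_R d omega with d omega = (∂Q/∂x - ∂P/∂y) dx ∧ dy.
  ∂Q/∂x = 2*y + 1
  ∂P/∂y = 6*y
  integrand = ∂Q/∂x - ∂P/∂y = 1 - 4*y.
Integrating over R: integral_0^1 integral_0^1 (1 - 4*y) dx dy = -1.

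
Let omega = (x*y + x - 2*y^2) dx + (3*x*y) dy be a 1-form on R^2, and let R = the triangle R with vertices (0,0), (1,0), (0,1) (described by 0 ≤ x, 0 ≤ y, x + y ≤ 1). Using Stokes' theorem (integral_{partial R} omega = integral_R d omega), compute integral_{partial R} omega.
integral_(partial R) omega = 1

Stokes: integral_partial_R omega = integral_R d omega with d omega = (∂Q/∂x - ∂P/∂y) dx ∧ dy.
  ∂Q/∂x = 3*y
  ∂P/∂y = x - 4*y
  integrand = ∂Q/∂x - ∂P/∂y = -x + 7*y.
Integrating over R: integral_0^1 integral_0^{1-x} (-x + 7*y) dy dx = 1.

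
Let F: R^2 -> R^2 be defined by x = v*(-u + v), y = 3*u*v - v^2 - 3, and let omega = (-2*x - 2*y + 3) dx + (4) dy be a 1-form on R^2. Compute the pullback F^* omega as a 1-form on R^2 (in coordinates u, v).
F^* omega = (v*(4*u*v + 3)) du + (4*u^2*v - 8*u*v^2 + 3*u + 10*v) dv

Using F^*(f dg) = (f ∘ F) d(g ∘ F), substitute each coordinate x_i by F_i(u, v) in f_i, and replace dx_i by d F_i = (∂F_i/∂u) du + (∂F_i/∂v) dv.
  For the x component: f_1(F) = -4*u*v + 9; d F_1 = (-v) du + (-u + 2*v) dv
  For the y component: f_2(F) = 4; d F_2 = (3*v) du + (3*u - 2*v) dv
Combining and collecting du, dv coefficients:
  coeff of du: v*(4*u*v + 3)
  coeff of dv: 4*u^2*v - 8*u*v^2 + 3*u + 10*v
F^* omega = (v*(4*u*v + 3)) du + (4*u^2*v - 8*u*v^2 + 3*u + 10*v) dv.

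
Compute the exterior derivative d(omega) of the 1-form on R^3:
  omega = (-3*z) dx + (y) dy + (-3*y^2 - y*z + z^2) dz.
d(omega) = (3) dx ∧ dz + (-6*y - z) dy ∧ dz

For a 1-form omega = sum_i f_i dx_i, the exterior derivative is
  d(omega) = sum_{i < j} (∂f_j/∂x_i - ∂f_i/∂x_j) dx_i ∧ dx_j.
  coefficient of dx ∧ dz: ∂f_3/∂x - ∂f_1/∂z = ∂(-3*y^2 - y*z + z^2)/∂x - ∂(-3*z)/∂z = 3
  coefficient of dy ∧ dz: ∂f_3/∂y - ∂f_2/∂z = ∂(-3*y^2 - y*z + z^2)/∂y - ∂(y)/∂z = -6*y - z
Assembling: d(omega) = (3) dx ∧ dz + (-6*y - z) dy ∧ dz.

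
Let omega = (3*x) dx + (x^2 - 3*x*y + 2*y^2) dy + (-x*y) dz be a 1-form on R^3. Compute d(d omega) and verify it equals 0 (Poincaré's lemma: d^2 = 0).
d(d omega) = 0

Step 1: d omega = sum_{i<j} (∂f_j/∂x_i - ∂f_i/∂x_j) dx_i ∧ dx_j:
  coeff of dx ∧ dy: 2*x - 3*y
  coeff of dx ∧ dz: -y
  coeff of dy ∧ dz: -x
Step 2: Apply d again to each 2-form coefficient. The only possible 3-form in R^3 is dx ∧ dy ∧ dz, with coefficient
  ∂(coeff of dy∧dz)/∂x - ∂(coeff of dx∧dz)/∂y + ∂(coeff of dx∧dy)/∂z
  = ∂/∂x (-x) - ∂/∂y (-y) + ∂/∂z (2*x - 3*y).
Each of these terms simplifies to sums of mixed partials that cancel in pairs. The result is 0 (by equality of mixed partials for smooth functions — Schwarz / Clairaut).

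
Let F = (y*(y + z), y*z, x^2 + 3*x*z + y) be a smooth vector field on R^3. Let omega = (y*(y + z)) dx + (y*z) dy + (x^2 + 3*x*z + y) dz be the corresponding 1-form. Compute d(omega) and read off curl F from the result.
d(omega) = (1 - y) dy ∧ dz + (-2*x + y - 3*z) dz ∧ dx + (-2*y - z) dx ∧ dy; curl F = (1 - y, -2*x + y - 3*z, -2*y - z)

d omega = sum_{i<j} (∂f_j/∂x_i - ∂f_i/∂x_j) dx_i ∧ dx_j. Under the identification (dy ∧ dz, dz ∧ dx, dx ∧ dy) ↔ (e_x, e_y, e_z), the coefficients are exactly the components of curl F. Compute:
  ∂R/∂y - ∂Q/∂z = (1) - (y) = 1 - y
  ∂P/∂z - ∂R/∂x = (y) - (2*x + 3*z) = -2*x + y - 3*z
  ∂Q/∂x - ∂P/∂y = (0) - (2*y + z) = -2*y - z.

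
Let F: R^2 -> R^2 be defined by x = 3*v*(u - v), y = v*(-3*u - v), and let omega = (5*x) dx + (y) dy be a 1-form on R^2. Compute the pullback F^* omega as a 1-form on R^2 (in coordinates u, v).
F^* omega = (v^2*(54*u - 42*v)) du + (2*v*(27*u^2 - 63*u*v + 46*v^2)) dv

Using F^*(f dg) = (f ∘ F) d(g ∘ F), substitute each coordinate x_i by F_i(u, v) in f_i, and replace dx_i by d F_i = (∂F_i/∂u) du + (∂F_i/∂v) dv.
  For the x component: f_1(F) = 15*v*(u - v); d F_1 = (3*v) du + (3*u - 6*v) dv
  For the y component: f_2(F) = v*(-3*u - v); d F_2 = (-3*v) du + (-3*u - 2*v) dv
Combining and collecting du, dv coefficients:
  coeff of du: v^2*(54*u - 42*v)
  coeff of dv: 2*v*(27*u^2 - 63*u*v + 46*v^2)
F^* omega = (v^2*(54*u - 42*v)) du + (2*v*(27*u^2 - 63*u*v + 46*v^2)) dv.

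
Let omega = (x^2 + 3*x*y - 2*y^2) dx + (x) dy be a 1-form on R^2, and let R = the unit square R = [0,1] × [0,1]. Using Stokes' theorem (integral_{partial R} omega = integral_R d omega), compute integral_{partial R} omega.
integral_(partial R) omega = 3/2

Stokes: integral_partial_R omega = integral_R d omega with d omega = (∂Q/∂x - ∂P/∂y) dx ∧ dy.
  ∂Q/∂x = 1
  ∂P/∂y = 3*x - 4*y
  integrand = ∂Q/∂x - ∂P/∂y = -3*x + 4*y + 1.
Integrating over R: integral_0^1 integral_0^1 (-3*x + 4*y + 1) dx dy = 3/2.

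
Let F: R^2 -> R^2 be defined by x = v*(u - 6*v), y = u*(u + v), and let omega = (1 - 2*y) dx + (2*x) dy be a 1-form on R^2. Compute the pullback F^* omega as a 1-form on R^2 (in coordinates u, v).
F^* omega = (v*(2*u^2 - 24*u*v - 12*v^2 + 1)) du + (-2*u^3 + 24*u^2*v + 12*u*v^2 + u - 12*v) dv

Using F^*(f dg) = (f ∘ F) d(g ∘ F), substitute each coordinate x_i by F_i(u, v) in f_i, and replace dx_i by d F_i = (∂F_i/∂u) du + (∂F_i/∂v) dv.
  For the x component: f_1(F) = -2*u^2 - 2*u*v + 1; d F_1 = (v) du + (u - 12*v) dv
  For the y component: f_2(F) = 2*v*(u - 6*v); d F_2 = (2*u + v) du + (u) dv
Combining and collecting du, dv coefficients:
  coeff of du: v*(2*u^2 - 24*u*v - 12*v^2 + 1)
  coeff of dv: -2*u^3 + 24*u^2*v + 12*u*v^2 + u - 12*v
F^* omega = (v*(2*u^2 - 24*u*v - 12*v^2 + 1)) du + (-2*u^3 + 24*u^2*v + 12*u*v^2 + u - 12*v) dv.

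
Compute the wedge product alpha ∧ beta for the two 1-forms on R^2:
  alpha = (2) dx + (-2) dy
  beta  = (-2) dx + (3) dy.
alpha ∧ beta = (2) dx ∧ dy

Distribute the wedge, using dx_i ∧ dx_j = -dx_j ∧ dx_i and dx_i ∧ dx_i = 0. For each pair (i, j) with i < j, the coefficient of dx_i ∧ dx_j in alpha ∧ beta is (alpha_i * beta_j - alpha_j * beta_i). Collecting: alpha ∧ beta = (2) dx ∧ dy.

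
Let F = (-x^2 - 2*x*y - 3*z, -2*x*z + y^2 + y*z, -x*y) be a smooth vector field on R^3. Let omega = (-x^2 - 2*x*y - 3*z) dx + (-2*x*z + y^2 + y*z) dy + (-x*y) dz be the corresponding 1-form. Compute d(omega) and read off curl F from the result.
d(omega) = (x - y) dy ∧ dz + (y - 3) dz ∧ dx + (2*x - 2*z) dx ∧ dy; curl F = (x - y, y - 3, 2*x - 2*z)

d omega = sum_{i<j} (∂f_j/∂x_i - ∂f_i/∂x_j) dx_i ∧ dx_j. Under the identification (dy ∧ dz, dz ∧ dx, dx ∧ dy) ↔ (e_x, e_y, e_z), the coefficients are exactly the components of curl F. Compute:
  ∂R/∂y - ∂Q/∂z = (-x) - (-2*x + y) = x - y
  ∂P/∂z - ∂R/∂x = (-3) - (-y) = y - 3
  ∂Q/∂x - ∂P/∂y = (-2*z) - (-2*x) = 2*x - 2*z.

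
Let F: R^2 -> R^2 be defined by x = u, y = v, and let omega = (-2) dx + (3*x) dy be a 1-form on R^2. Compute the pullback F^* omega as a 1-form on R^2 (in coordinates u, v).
F^* omega = (-2) du + (3*u) dv

Using F^*(f dg) = (f ∘ F) d(g ∘ F), substitute each coordinate x_i by F_i(u, v) in f_i, and replace dx_i by d F_i = (∂F_i/∂u) du + (∂F_i/∂v) dv.
  For the x component: f_1(F) = -2; d F_1 = (1) du + (0) dv
  For the y component: f_2(F) = 3*u; d F_2 = (0) du + (1) dv
Combining and collecting du, dv coefficients:
  coeff of du: -2
  coeff of dv: 3*u
F^* omega = (-2) du + (3*u) dv.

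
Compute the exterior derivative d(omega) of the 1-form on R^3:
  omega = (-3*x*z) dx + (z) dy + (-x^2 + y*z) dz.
d(omega) = (x) dx ∧ dz + (z - 1) dy ∧ dz

For a 1-form omega = sum_i f_i dx_i, the exterior derivative is
  d(omega) = sum_{i < j} (∂f_j/∂x_i - ∂f_i/∂x_j) dx_i ∧ dx_j.
  coefficient of dx ∧ dz: ∂f_3/∂x - ∂f_1/∂z = ∂(-x^2 + y*z)/∂x - ∂(-3*x*z)/∂z = x
  coefficient of dy ∧ dz: ∂f_3/∂y - ∂f_2/∂z = ∂(-x^2 + y*z)/∂y - ∂(z)/∂z = z - 1
Assembling: d(omega) = (x) dx ∧ dz + (z - 1) dy ∧ dz.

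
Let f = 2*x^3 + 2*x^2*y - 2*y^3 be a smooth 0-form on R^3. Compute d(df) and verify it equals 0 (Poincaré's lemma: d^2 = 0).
d(df) = 0

Step 1: df = sum_i (∂f/∂x_i) dx_i = (2*x*(3*x + 2*y)) dx + (2*x^2 - 6*y^2) dy + (0) dz.
Step 2: Apply d again. Using the 1-form formula, the coefficient of dx ∧ dy in d(df) is ∂^2 f/∂x ∂y - ∂^2 f/∂y ∂x = (4*x) - (4*x) = 0 (equality of mixed partials for smooth f).
Similarly for dx ∧ dz and dy ∧ dz — all coefficients vanish. So d(df) = 0.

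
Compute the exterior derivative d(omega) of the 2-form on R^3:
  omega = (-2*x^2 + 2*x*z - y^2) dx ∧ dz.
d(omega) = (2*y) dx ∧ dy ∧ dz

For a 2-form omega = sum_{i<j} g_{ij} dx_i ∧ dx_j, the exterior derivative is
  d(omega) = sum_{i<j} d(g_{ij}) ∧ dx_i ∧ dx_j = sum_{i<j, k} (∂g_{ij}/∂x_k) dx_k ∧ dx_i ∧ dx_j.
Expand each term, using dx_k ∧ dx_i ∧ dx_j = sgn(permutation) dx_{(a)} ∧ dx_{(b)} ∧ dx_{(c)} with (a < b < c) sorted:
  d(-2*x^2 + 2*x*z - y^2) includes (∂/∂y)(-2*x^2 + 2*x*z - y^2) dy = (-2*y) dy, which multiplied by dx ∧ dz gives (2*y) dx ∧ dy ∧ dz
Collecting like 3-forms: d(omega) = (2*y) dx ∧ dy ∧ dz.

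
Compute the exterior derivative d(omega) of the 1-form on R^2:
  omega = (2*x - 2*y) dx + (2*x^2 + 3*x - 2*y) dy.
d(omega) = (4*x + 5) dx ∧ dy

For a 1-form omega = sum_i f_i dx_i, the exterior derivative is
  d(omega) = sum_{i < j} (∂f_j/∂x_i - ∂f_i/∂x_j) dx_i ∧ dx_j.
  coefficient of dx ∧ dy: ∂f_2/∂x - ∂f_1/∂y = ∂(2*x^2 + 3*x - 2*y)/∂x - ∂(2*x - 2*y)/∂y = 4*x + 5
Assembling: d(omega) = (4*x + 5) dx ∧ dy.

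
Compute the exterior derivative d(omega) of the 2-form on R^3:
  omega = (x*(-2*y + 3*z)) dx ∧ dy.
d(omega) = (3*x) dx ∧ dy ∧ dz

For a 2-form omega = sum_{i<j} g_{ij} dx_i ∧ dx_j, the exterior derivative is
  d(omega) = sum_{i<j} d(g_{ij}) ∧ dx_i ∧ dx_j = sum_{i<j, k} (∂g_{ij}/∂x_k) dx_k ∧ dx_i ∧ dx_j.
Expand each term, using dx_k ∧ dx_i ∧ dx_j = sgn(permutation) dx_{(a)} ∧ dx_{(b)} ∧ dx_{(c)} with (a < b < c) sorted:
  d(x*(-2*y + 3*z)) includes (∂/∂z)(x*(-2*y + 3*z)) dz = (3*x) dz, which multiplied by dx ∧ dy gives (3*x) dx ∧ dy ∧ dz
Collecting like 3-forms: d(omega) = (3*x) dx ∧ dy ∧ dz.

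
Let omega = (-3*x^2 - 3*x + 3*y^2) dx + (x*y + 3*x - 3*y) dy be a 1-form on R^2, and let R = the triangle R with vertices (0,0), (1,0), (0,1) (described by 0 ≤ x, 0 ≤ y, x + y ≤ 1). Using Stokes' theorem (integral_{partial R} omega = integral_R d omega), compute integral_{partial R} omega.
integral_(partial R) omega = 2/3

Stokes: integral_partial_R omega = integral_R d omega with d omega = (∂Q/∂x - ∂P/∂y) dx ∧ dy.
  ∂Q/∂x = y + 3
  ∂P/∂y = 6*y
  integrand = ∂Q/∂x - ∂P/∂y = 3 - 5*y.
Integrating over R: integral_0^1 integral_0^{1-x} (3 - 5*y) dy dx = 2/3.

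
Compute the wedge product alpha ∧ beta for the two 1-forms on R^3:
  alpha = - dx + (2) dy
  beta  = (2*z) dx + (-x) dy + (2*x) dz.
alpha ∧ beta = (x - 4*z) dx ∧ dy + (-2*x) dx ∧ dz + (4*x) dy ∧ dz

Distribute the wedge, using dx_i ∧ dx_j = -dx_j ∧ dx_i and dx_i ∧ dx_i = 0. For each pair (i, j) with i < j, the coefficient of dx_i ∧ dx_j in alpha ∧ beta is (alpha_i * beta_j - alpha_j * beta_i). Collecting: alpha ∧ beta = (x - 4*z) dx ∧ dy + (-2*x) dx ∧ dz + (4*x) dy ∧ dz.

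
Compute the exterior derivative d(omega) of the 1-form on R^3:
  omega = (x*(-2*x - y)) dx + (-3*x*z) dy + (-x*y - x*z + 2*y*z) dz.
d(omega) = (x - 3*z) dx ∧ dy + (-y - z) dx ∧ dz + (2*x + 2*z) dy ∧ dz

For a 1-form omega = sum_i f_i dx_i, the exterior derivative is
  d(omega) = sum_{i < j} (∂f_j/∂x_i - ∂f_i/∂x_j) dx_i ∧ dx_j.
  coefficient of dx ∧ dy: ∂f_2/∂x - ∂f_1/∂y = ∂(-3*x*z)/∂x - ∂(x*(-2*x - y))/∂y = x - 3*z
  coefficient of dx ∧ dz: ∂f_3/∂x - ∂f_1/∂z = ∂(-x*y - x*z + 2*y*z)/∂x - ∂(x*(-2*x - y))/∂z = -y - z
  coefficient of dy ∧ dz: ∂f_3/∂y - ∂f_2/∂z = ∂(-x*y - x*z + 2*y*z)/∂y - ∂(-3*x*z)/∂z = 2*x + 2*z
Assembling: d(omega) = (x - 3*z) dx ∧ dy + (-y - z) dx ∧ dz + (2*x + 2*z) dy ∧ dz.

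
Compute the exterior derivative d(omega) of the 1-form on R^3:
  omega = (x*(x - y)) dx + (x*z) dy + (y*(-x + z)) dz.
d(omega) = (x + z) dx ∧ dy + (-y) dx ∧ dz + (-2*x + z) dy ∧ dz

For a 1-form omega = sum_i f_i dx_i, the exterior derivative is
  d(omega) = sum_{i < j} (∂f_j/∂x_i - ∂f_i/∂x_j) dx_i ∧ dx_j.
  coefficient of dx ∧ dy: ∂f_2/∂x - ∂f_1/∂y = ∂(x*z)/∂x - ∂(x*(x - y))/∂y = x + z
  coefficient of dx ∧ dz: ∂f_3/∂x - ∂f_1/∂z = ∂(y*(-x + z))/∂x - ∂(x*(x - y))/∂z = -y
  coefficient of dy ∧ dz: ∂f_3/∂y - ∂f_2/∂z = ∂(y*(-x + z))/∂y - ∂(x*z)/∂z = -2*x + z
Assembling: d(omega) = (x + z) dx ∧ dy + (-y) dx ∧ dz + (-2*x + z) dy ∧ dz.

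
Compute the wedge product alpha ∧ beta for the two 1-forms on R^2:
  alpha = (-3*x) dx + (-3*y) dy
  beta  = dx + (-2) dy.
alpha ∧ beta = (6*x + 3*y) dx ∧ dy

Distribute the wedge, using dx_i ∧ dx_j = -dx_j ∧ dx_i and dx_i ∧ dx_i = 0. For each pair (i, j) with i < j, the coefficient of dx_i ∧ dx_j in alpha ∧ beta is (alpha_i * beta_j - alpha_j * beta_i). Collecting: alpha ∧ beta = (6*x + 3*y) dx ∧ dy.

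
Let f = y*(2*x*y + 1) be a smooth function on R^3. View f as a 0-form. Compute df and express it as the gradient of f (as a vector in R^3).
df = (2*y^2) dx + (4*x*y + 1) dy + (0) dz; grad f = (2*y^2, 4*x*y + 1, 0)

For a 0-form f, d f = (∂f/∂x) dx + (∂f/∂y) dy + (∂f/∂z) dz. The components of the vector representation are exactly the entries of grad f in Cartesian coordinates:
  ∂f/∂x = 2*y^2
  ∂f/∂y = 4*x*y + 1
  ∂f/∂z = 0.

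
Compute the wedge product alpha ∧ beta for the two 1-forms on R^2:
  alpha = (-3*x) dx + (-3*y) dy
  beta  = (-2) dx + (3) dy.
alpha ∧ beta = (-9*x - 6*y) dx ∧ dy

Distribute the wedge, using dx_i ∧ dx_j = -dx_j ∧ dx_i and dx_i ∧ dx_i = 0. For each pair (i, j) with i < j, the coefficient of dx_i ∧ dx_j in alpha ∧ beta is (alpha_i * beta_j - alpha_j * beta_i). Collecting: alpha ∧ beta = (-9*x - 6*y) dx ∧ dy.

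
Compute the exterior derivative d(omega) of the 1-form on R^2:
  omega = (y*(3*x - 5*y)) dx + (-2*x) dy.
d(omega) = (-3*x + 10*y - 2) dx ∧ dy

For a 1-form omega = sum_i f_i dx_i, the exterior derivative is
  d(omega) = sum_{i < j} (∂f_j/∂x_i - ∂f_i/∂x_j) dx_i ∧ dx_j.
  coefficient of dx ∧ dy: ∂f_2/∂x - ∂f_1/∂y = ∂(-2*x)/∂x - ∂(y*(3*x - 5*y))/∂y = -3*x + 10*y - 2
Assembling: d(omega) = (-3*x + 10*y - 2) dx ∧ dy.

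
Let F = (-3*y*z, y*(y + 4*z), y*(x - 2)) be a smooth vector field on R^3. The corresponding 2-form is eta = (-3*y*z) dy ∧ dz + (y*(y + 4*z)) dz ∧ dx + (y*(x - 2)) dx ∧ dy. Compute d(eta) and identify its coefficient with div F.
d(eta) = (2*y + 4*z) dx ∧ dy ∧ dz; div F = 2*y + 4*z

For a 2-form in R^3 of the form above, applying d gives a 3-form with coefficient ∂P/∂x + ∂Q/∂y + ∂R/∂z:
  ∂P/∂x = 0
  ∂Q/∂y = 2*y + 4*z
  ∂R/∂z = 0
Sum = 2*y + 4*z, which is exactly div F.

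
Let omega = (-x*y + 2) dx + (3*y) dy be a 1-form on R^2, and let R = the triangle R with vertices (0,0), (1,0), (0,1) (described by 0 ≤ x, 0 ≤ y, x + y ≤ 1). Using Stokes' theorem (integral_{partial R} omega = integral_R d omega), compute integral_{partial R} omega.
integral_(partial R) omega = 1/6

Stokes: integral_partial_R omega = integral_R d omega with d omega = (∂Q/∂x - ∂P/∂y) dx ∧ dy.
  ∂Q/∂x = 0
  ∂P/∂y = -x
  integrand = ∂Q/∂x - ∂P/∂y = x.
Integrating over R: integral_0^1 integral_0^{1-x} (x) dy dx = 1/6.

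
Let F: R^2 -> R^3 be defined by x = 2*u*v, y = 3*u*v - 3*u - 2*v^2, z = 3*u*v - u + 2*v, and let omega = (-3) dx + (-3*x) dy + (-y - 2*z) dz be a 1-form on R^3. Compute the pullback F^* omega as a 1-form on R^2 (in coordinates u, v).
F^* omega = (-45*u*v^2 + 42*u*v - 5*u + 6*v^3 - 14*v^2 - 2*v) du + (-45*u^2*v + 15*u^2 + 30*u*v^2 - 30*u*v + 4*u + 4*v^2 - 8*v) dv

Using F^*(f dg) = (f ∘ F) d(g ∘ F), substitute each coordinate x_i by F_i(u, v) in f_i, and replace dx_i by d F_i = (∂F_i/∂u) du + (∂F_i/∂v) dv.
  For the x component: f_1(F) = -3; d F_1 = (2*v) du + (2*u) dv
  For the y component: f_2(F) = -6*u*v; d F_2 = (3*v - 3) du + (3*u - 4*v) dv
  For the z component: f_3(F) = -9*u*v + 5*u + 2*v^2 - 4*v; d F_3 = (3*v - 1) du + (3*u + 2) dv
Combining and collecting du, dv coefficients:
  coeff of du: -45*u*v^2 + 42*u*v - 5*u + 6*v^3 - 14*v^2 - 2*v
  coeff of dv: -45*u^2*v + 15*u^2 + 30*u*v^2 - 30*u*v + 4*u + 4*v^2 - 8*v
F^* omega = (-45*u*v^2 + 42*u*v - 5*u + 6*v^3 - 14*v^2 - 2*v) du + (-45*u^2*v + 15*u^2 + 30*u*v^2 - 30*u*v + 4*u + 4*v^2 - 8*v) dv.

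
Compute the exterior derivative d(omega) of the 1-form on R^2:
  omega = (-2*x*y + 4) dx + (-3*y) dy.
d(omega) = (2*x) dx ∧ dy

For a 1-form omega = sum_i f_i dx_i, the exterior derivative is
  d(omega) = sum_{i < j} (∂f_j/∂x_i - ∂f_i/∂x_j) dx_i ∧ dx_j.
  coefficient of dx ∧ dy: ∂f_2/∂x - ∂f_1/∂y = ∂(-3*y)/∂x - ∂(-2*x*y + 4)/∂y = 2*x
Assembling: d(omega) = (2*x) dx ∧ dy.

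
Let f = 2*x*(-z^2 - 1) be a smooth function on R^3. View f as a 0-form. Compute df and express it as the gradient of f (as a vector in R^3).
df = (-2*z^2 - 2) dx + (0) dy + (-4*x*z) dz; grad f = (-2*z^2 - 2, 0, -4*x*z)

For a 0-form f, d f = (∂f/∂x) dx + (∂f/∂y) dy + (∂f/∂z) dz. The components of the vector representation are exactly the entries of grad f in Cartesian coordinates:
  ∂f/∂x = -2*z^2 - 2
  ∂f/∂y = 0
  ∂f/∂z = -4*x*z.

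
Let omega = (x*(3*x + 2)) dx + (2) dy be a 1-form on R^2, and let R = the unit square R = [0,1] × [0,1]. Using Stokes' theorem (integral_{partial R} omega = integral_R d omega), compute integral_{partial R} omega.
integral_(partial R) omega = 0

Stokes: integral_partial_R omega = integral_R d omega with d omega = (∂Q/∂x - ∂P/∂y) dx ∧ dy.
  ∂Q/∂x = 0
  ∂P/∂y = 0
  integrand = ∂Q/∂x - ∂P/∂y = 0.
Integrating over R: integral_0^1 integral_0^1 (0) dx dy = 0.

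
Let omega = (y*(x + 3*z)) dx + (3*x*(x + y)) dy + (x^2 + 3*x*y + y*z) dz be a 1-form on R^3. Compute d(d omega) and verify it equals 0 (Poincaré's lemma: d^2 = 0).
d(d omega) = 0

Step 1: d omega = sum_{i<j} (∂f_j/∂x_i - ∂f_i/∂x_j) dx_i ∧ dx_j:
  coeff of dx ∧ dy: 5*x + 3*y - 3*z
  coeff of dx ∧ dz: 2*x
  coeff of dy ∧ dz: 3*x + z
Step 2: Apply d again to each 2-form coefficient. The only possible 3-form in R^3 is dx ∧ dy ∧ dz, with coefficient
  ∂(coeff of dy∧dz)/∂x - ∂(coeff of dx∧dz)/∂y + ∂(coeff of dx∧dy)/∂z
  = ∂/∂x (3*x + z) - ∂/∂y (2*x) + ∂/∂z (5*x + 3*y - 3*z).
Each of these terms simplifies to sums of mixed partials that cancel in pairs. The result is 0 (by equality of mixed partials for smooth functions — Schwarz / Clairaut).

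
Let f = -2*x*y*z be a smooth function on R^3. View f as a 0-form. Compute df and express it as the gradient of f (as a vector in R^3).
df = (-2*y*z) dx + (-2*x*z) dy + (-2*x*y) dz; grad f = (-2*y*z, -2*x*z, -2*x*y)

For a 0-form f, d f = (∂f/∂x) dx + (∂f/∂y) dy + (∂f/∂z) dz. The components of the vector representation are exactly the entries of grad f in Cartesian coordinates:
  ∂f/∂x = -2*y*z
  ∂f/∂y = -2*x*z
  ∂f/∂z = -2*x*y.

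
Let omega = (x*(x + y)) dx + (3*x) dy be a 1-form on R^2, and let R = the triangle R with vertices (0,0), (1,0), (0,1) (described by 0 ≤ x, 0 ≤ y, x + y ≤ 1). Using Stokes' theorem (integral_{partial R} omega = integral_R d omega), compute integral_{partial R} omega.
integral_(partial R) omega = 4/3

Stokes: integral_partial_R omega = integral_R d omega with d omega = (∂Q/∂x - ∂P/∂y) dx ∧ dy.
  ∂Q/∂x = 3
  ∂P/∂y = x
  integrand = ∂Q/∂x - ∂P/∂y = 3 - x.
Integrating over R: integral_0^1 integral_0^{1-x} (3 - x) dy dx = 4/3.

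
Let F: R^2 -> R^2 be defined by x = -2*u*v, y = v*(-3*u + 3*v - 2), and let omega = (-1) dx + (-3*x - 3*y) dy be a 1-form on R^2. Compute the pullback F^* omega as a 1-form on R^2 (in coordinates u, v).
F^* omega = (v*(-45*u*v + 27*v^2 - 18*v + 2)) du + (-45*u^2*v + 117*u*v^2 - 48*u*v + 2*u - 54*v^3 + 54*v^2 - 12*v) dv

Using F^*(f dg) = (f ∘ F) d(g ∘ F), substitute each coordinate x_i by F_i(u, v) in f_i, and replace dx_i by d F_i = (∂F_i/∂u) du + (∂F_i/∂v) dv.
  For the x component: f_1(F) = -1; d F_1 = (-2*v) du + (-2*u) dv
  For the y component: f_2(F) = 3*v*(5*u - 3*v + 2); d F_2 = (-3*v) du + (-3*u + 6*v - 2) dv
Combining and collecting du, dv coefficients:
  coeff of du: v*(-45*u*v + 27*v^2 - 18*v + 2)
  coeff of dv: -45*u^2*v + 117*u*v^2 - 48*u*v + 2*u - 54*v^3 + 54*v^2 - 12*v
F^* omega = (v*(-45*u*v + 27*v^2 - 18*v + 2)) du + (-45*u^2*v + 117*u*v^2 - 48*u*v + 2*u - 54*v^3 + 54*v^2 - 12*v) dv.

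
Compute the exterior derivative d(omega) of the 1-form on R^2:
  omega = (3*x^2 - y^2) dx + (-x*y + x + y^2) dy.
d(omega) = (y + 1) dx ∧ dy

For a 1-form omega = sum_i f_i dx_i, the exterior derivative is
  d(omega) = sum_{i < j} (∂f_j/∂x_i - ∂f_i/∂x_j) dx_i ∧ dx_j.
  coefficient of dx ∧ dy: ∂f_2/∂x - ∂f_1/∂y = ∂(-x*y + x + y^2)/∂x - ∂(3*x^2 - y^2)/∂y = y + 1
Assembling: d(omega) = (y + 1) dx ∧ dy.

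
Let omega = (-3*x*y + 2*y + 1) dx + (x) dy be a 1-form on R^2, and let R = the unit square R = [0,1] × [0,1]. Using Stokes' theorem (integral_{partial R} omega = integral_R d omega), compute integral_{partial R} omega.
integral_(partial R) omega = 1/2

Stokes: integral_partial_R omega = integral_R d omega with d omega = (∂Q/∂x - ∂P/∂y) dx ∧ dy.
  ∂Q/∂x = 1
  ∂P/∂y = 2 - 3*x
  integrand = ∂Q/∂x - ∂P/∂y = 3*x - 1.
Integrating over R: integral_0^1 integral_0^1 (3*x - 1) dx dy = 1/2.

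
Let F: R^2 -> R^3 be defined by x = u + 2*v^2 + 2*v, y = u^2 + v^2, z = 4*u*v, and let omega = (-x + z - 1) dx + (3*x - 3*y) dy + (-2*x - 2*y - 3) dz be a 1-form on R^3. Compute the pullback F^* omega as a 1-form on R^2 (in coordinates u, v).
F^* omega = (-6*u^3 - 8*u^2*v + 6*u^2 + 6*u*v^2 + 8*u*v - u - 24*v^3 - 18*v^2 - 14*v - 1) du + (-8*u^3 - 6*u^2*v - 8*u^2 - 8*u*v^2 - 6*u*v - 14*u - 2*v^3 - 8*v - 2) dv

Using F^*(f dg) = (f ∘ F) d(g ∘ F), substitute each coordinate x_i by F_i(u, v) in f_i, and replace dx_i by d F_i = (∂F_i/∂u) du + (∂F_i/∂v) dv.
  For the x component: f_1(F) = 4*u*v - u - 2*v^2 - 2*v - 1; d F_1 = (1) du + (4*v + 2) dv
  For the y component: f_2(F) = -3*u^2 + 3*u + 3*v^2 + 6*v; d F_2 = (2*u) du + (2*v) dv
  For the z component: f_3(F) = -2*u^2 - 2*u - 6*v^2 - 4*v - 3; d F_3 = (4*v) du + (4*u) dv
Combining and collecting du, dv coefficients:
  coeff of du: -6*u^3 - 8*u^2*v + 6*u^2 + 6*u*v^2 + 8*u*v - u - 24*v^3 - 18*v^2 - 14*v - 1
  coeff of dv: -8*u^3 - 6*u^2*v - 8*u^2 - 8*u*v^2 - 6*u*v - 14*u - 2*v^3 - 8*v - 2
F^* omega = (-6*u^3 - 8*u^2*v + 6*u^2 + 6*u*v^2 + 8*u*v - u - 24*v^3 - 18*v^2 - 14*v - 1) du + (-8*u^3 - 6*u^2*v - 8*u^2 - 8*u*v^2 - 6*u*v - 14*u - 2*v^3 - 8*v - 2) dv.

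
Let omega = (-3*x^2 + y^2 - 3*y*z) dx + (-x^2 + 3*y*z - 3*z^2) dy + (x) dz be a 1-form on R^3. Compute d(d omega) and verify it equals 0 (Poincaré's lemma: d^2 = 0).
d(d omega) = 0

Step 1: d omega = sum_{i<j} (∂f_j/∂x_i - ∂f_i/∂x_j) dx_i ∧ dx_j:
  coeff of dx ∧ dy: -2*x - 2*y + 3*z
  coeff of dx ∧ dz: 3*y + 1
  coeff of dy ∧ dz: -3*y + 6*z
Step 2: Apply d again to each 2-form coefficient. The only possible 3-form in R^3 is dx ∧ dy ∧ dz, with coefficient
  ∂(coeff of dy∧dz)/∂x - ∂(coeff of dx∧dz)/∂y + ∂(coeff of dx∧dy)/∂z
  = ∂/∂x (-3*y + 6*z) - ∂/∂y (3*y + 1) + ∂/∂z (-2*x - 2*y + 3*z).
Each of these terms simplifies to sums of mixed partials that cancel in pairs. The result is 0 (by equality of mixed partials for smooth functions — Schwarz / Clairaut).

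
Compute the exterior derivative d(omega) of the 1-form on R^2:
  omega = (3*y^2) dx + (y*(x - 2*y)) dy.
d(omega) = (-5*y) dx ∧ dy

For a 1-form omega = sum_i f_i dx_i, the exterior derivative is
  d(omega) = sum_{i < j} (∂f_j/∂x_i - ∂f_i/∂x_j) dx_i ∧ dx_j.
  coefficient of dx ∧ dy: ∂f_2/∂x - ∂f_1/∂y = ∂(y*(x - 2*y))/∂x - ∂(3*y^2)/∂y = -5*y
Assembling: d(omega) = (-5*y) dx ∧ dy.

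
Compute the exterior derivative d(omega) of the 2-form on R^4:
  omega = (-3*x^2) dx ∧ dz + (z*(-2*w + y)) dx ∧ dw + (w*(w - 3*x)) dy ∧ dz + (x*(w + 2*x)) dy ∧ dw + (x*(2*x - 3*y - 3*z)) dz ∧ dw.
d(omega) = (w + 4*x - z) dx ∧ dy ∧ dw + (2*w + 4*x - 4*y - 3*z) dx ∧ dz ∧ dw + (-3*w) dx ∧ dy ∧ dz + (2*w - 6*x) dy ∧ dz ∧ dw

For a 2-form omega = sum_{i<j} g_{ij} dx_i ∧ dx_j, the exterior derivative is
  d(omega) = sum_{i<j} d(g_{ij}) ∧ dx_i ∧ dx_j = sum_{i<j, k} (∂g_{ij}/∂x_k) dx_k ∧ dx_i ∧ dx_j.
Expand each term, using dx_k ∧ dx_i ∧ dx_j = sgn(permutation) dx_{(a)} ∧ dx_{(b)} ∧ dx_{(c)} with (a < b < c) sorted:
  d(z*(-2*w + y)) includes (∂/∂y)(z*(-2*w + y)) dy = (z) dy, which multiplied by dx ∧ dw gives (-z) dx ∧ dy ∧ dw
  d(z*(-2*w + y)) includes (∂/∂z)(z*(-2*w + y)) dz = (-2*w + y) dz, which multiplied by dx ∧ dw gives (2*w - y) dx ∧ dz ∧ dw
  d(w*(w - 3*x)) includes (∂/∂x)(w*(w - 3*x)) dx = (-3*w) dx, which multiplied by dy ∧ dz gives (-3*w) dx ∧ dy ∧ dz
  d(w*(w - 3*x)) includes (∂/∂w)(w*(w - 3*x)) dw = (2*w - 3*x) dw, which multiplied by dy ∧ dz gives (2*w - 3*x) dy ∧ dz ∧ dw
  d(x*(w + 2*x)) includes (∂/∂x)(x*(w + 2*x)) dx = (w + 4*x) dx, which multiplied by dy ∧ dw gives (w + 4*x) dx ∧ dy ∧ dw
  d(x*(2*x - 3*y - 3*z)) includes (∂/∂x)(x*(2*x - 3*y - 3*z)) dx = (4*x - 3*y - 3*z) dx, which multiplied by dz ∧ dw gives (4*x - 3*y - 3*z) dx ∧ dz ∧ dw
  d(x*(2*x - 3*y - 3*z)) includes (∂/∂y)(x*(2*x - 3*y - 3*z)) dy = (-3*x) dy, which multiplied by dz ∧ dw gives (-3*x) dy ∧ dz ∧ dw
Collecting like 3-forms: d(omega) = (w + 4*x - z) dx ∧ dy ∧ dw + (2*w + 4*x - 4*y - 3*z) dx ∧ dz ∧ dw + (-3*w) dx ∧ dy ∧ dz + (2*w - 6*x) dy ∧ dz ∧ dw.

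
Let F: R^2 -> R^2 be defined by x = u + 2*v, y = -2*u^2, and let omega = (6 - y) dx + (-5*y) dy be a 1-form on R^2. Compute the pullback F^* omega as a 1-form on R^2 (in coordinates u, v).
F^* omega = (-40*u^3 + 2*u^2 + 6) du + (4*u^2 + 12) dv

Using F^*(f dg) = (f ∘ F) d(g ∘ F), substitute each coordinate x_i by F_i(u, v) in f_i, and replace dx_i by d F_i = (∂F_i/∂u) du + (∂F_i/∂v) dv.
  For the x component: f_1(F) = 2*u^2 + 6; d F_1 = (1) du + (2) dv
  For the y component: f_2(F) = 10*u^2; d F_2 = (-4*u) du + (0) dv
Combining and collecting du, dv coefficients:
  coeff of du: -40*u^3 + 2*u^2 + 6
  coeff of dv: 4*u^2 + 12
F^* omega = (-40*u^3 + 2*u^2 + 6) du + (4*u^2 + 12) dv.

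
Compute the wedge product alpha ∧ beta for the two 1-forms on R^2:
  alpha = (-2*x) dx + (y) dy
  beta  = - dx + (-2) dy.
alpha ∧ beta = (4*x + y) dx ∧ dy

Distribute the wedge, using dx_i ∧ dx_j = -dx_j ∧ dx_i and dx_i ∧ dx_i = 0. For each pair (i, j) with i < j, the coefficient of dx_i ∧ dx_j in alpha ∧ beta is (alpha_i * beta_j - alpha_j * beta_i). Collecting: alpha ∧ beta = (4*x + y) dx ∧ dy.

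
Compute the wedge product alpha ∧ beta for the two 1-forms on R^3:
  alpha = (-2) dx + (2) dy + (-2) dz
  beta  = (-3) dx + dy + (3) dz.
alpha ∧ beta = (4) dx ∧ dy + (-12) dx ∧ dz + (8) dy ∧ dz

Distribute the wedge, using dx_i ∧ dx_j = -dx_j ∧ dx_i and dx_i ∧ dx_i = 0. For each pair (i, j) with i < j, the coefficient of dx_i ∧ dx_j in alpha ∧ beta is (alpha_i * beta_j - alpha_j * beta_i). Collecting: alpha ∧ beta = (4) dx ∧ dy + (-12) dx ∧ dz + (8) dy ∧ dz.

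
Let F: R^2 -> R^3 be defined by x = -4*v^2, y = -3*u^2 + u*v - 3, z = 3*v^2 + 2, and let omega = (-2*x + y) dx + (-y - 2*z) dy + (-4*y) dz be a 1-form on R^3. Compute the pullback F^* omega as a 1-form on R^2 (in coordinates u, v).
F^* omega = (-18*u^3 + 9*u^2*v + 35*u*v^2 + 6*u - 6*v^3 - v) du + (3*u^3 + 95*u^2*v - 38*u*v^2 - u - 64*v^3 + 96*v) dv

Using F^*(f dg) = (f ∘ F) d(g ∘ F), substitute each coordinate x_i by F_i(u, v) in f_i, and replace dx_i by d F_i = (∂F_i/∂u) du + (∂F_i/∂v) dv.
  For the x component: f_1(F) = -3*u^2 + u*v + 8*v^2 - 3; d F_1 = (0) du + (-8*v) dv
  For the y component: f_2(F) = 3*u^2 - u*v - 6*v^2 - 1; d F_2 = (-6*u + v) du + (u) dv
  For the z component: f_3(F) = 12*u^2 - 4*u*v + 12; d F_3 = (0) du + (6*v) dv
Combining and collecting du, dv coefficients:
  coeff of du: -18*u^3 + 9*u^2*v + 35*u*v^2 + 6*u - 6*v^3 - v
  coeff of dv: 3*u^3 + 95*u^2*v - 38*u*v^2 - u - 64*v^3 + 96*v
F^* omega = (-18*u^3 + 9*u^2*v + 35*u*v^2 + 6*u - 6*v^3 - v) du + (3*u^3 + 95*u^2*v - 38*u*v^2 - u - 64*v^3 + 96*v) dv.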